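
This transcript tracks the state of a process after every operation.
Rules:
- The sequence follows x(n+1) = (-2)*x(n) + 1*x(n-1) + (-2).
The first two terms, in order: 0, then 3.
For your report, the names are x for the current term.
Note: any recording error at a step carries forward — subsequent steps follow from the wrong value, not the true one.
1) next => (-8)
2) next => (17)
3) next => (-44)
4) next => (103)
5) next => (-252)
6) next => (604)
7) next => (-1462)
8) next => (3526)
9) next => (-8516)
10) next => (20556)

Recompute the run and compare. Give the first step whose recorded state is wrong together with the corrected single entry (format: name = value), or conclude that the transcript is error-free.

Recomputing the run from the initial state:
step 1: x = -8
step 2: x = 17
step 3: x = -44
step 4: x = 103
step 5: x = -252
step 6: x = 605
step 7: x = -1464
step 8: x = 3531
step 9: x = -8528
step 10: x = 20585
The first disagreement with the transcript is at step 6, where the value should be x = 605.

step 6, x = 605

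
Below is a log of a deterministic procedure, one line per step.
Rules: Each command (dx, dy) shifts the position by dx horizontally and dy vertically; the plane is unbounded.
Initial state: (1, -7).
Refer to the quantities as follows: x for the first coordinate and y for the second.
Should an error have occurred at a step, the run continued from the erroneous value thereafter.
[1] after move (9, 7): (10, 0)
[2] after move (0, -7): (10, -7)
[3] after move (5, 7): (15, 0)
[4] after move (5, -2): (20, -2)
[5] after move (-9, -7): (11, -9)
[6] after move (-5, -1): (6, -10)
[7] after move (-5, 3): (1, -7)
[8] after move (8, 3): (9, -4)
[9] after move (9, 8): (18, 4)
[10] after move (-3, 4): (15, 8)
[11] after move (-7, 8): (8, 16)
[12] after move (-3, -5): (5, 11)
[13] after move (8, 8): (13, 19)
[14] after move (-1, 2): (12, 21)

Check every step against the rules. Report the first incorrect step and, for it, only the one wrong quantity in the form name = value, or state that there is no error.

no error

Step 1: x = 1 + (9) = 10, y = -7 + (7) = 0 — same as recorded.
Step 2: x = 10 + (0) = 10, y = 0 + (-7) = -7 — consistent with the log.
Step 3: x = 10 + (5) = 15, y = -7 + (7) = 0 — matches.
Step 4: x = 15 + (5) = 20, y = 0 + (-2) = -2 — same as recorded.
Step 5: x = 20 + (-9) = 11, y = -2 + (-7) = -9 — checks out.
Step 6: x = 11 + (-5) = 6, y = -9 + (-1) = -10 — no discrepancy.
Step 7: x = 6 + (-5) = 1, y = -10 + (3) = -7 — confirmed correct.
Step 8: x = 1 + (8) = 9, y = -7 + (3) = -4 — agrees with the log.
Step 9: x = 9 + (9) = 18, y = -4 + (8) = 4 — matches.
Step 10: x = 18 + (-3) = 15, y = 4 + (4) = 8 — checks out.
Step 11: x = 15 + (-7) = 8, y = 8 + (8) = 16 — matches.
Step 12: x = 8 + (-3) = 5, y = 16 + (-5) = 11 — in agreement.
Step 13: x = 5 + (8) = 13, y = 11 + (8) = 19 — confirmed correct.
Step 14: x = 13 + (-1) = 12, y = 19 + (2) = 21 — matches.
All steps check out; nothing to correct.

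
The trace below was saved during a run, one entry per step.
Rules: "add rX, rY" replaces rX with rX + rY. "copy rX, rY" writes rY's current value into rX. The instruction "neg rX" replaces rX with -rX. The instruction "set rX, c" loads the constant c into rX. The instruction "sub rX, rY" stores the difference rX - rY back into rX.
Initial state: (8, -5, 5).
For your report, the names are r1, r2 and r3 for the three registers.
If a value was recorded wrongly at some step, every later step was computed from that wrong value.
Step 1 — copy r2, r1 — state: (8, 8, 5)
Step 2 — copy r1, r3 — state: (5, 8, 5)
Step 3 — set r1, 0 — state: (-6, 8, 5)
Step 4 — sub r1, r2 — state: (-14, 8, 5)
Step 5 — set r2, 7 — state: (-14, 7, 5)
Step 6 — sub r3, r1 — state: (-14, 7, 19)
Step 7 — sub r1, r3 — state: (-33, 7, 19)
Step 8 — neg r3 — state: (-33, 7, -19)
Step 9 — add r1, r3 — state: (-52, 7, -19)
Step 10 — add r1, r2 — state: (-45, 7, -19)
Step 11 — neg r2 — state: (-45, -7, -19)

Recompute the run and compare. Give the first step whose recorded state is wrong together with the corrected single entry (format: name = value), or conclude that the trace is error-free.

Recomputing the run from the initial state:
step 1: r1 = 8, r2 = 8, r3 = 5
step 2: r1 = 5, r2 = 8, r3 = 5
step 3: r1 = 0, r2 = 8, r3 = 5
step 4: r1 = -8, r2 = 8, r3 = 5
step 5: r1 = -8, r2 = 7, r3 = 5
step 6: r1 = -8, r2 = 7, r3 = 13
step 7: r1 = -21, r2 = 7, r3 = 13
step 8: r1 = -21, r2 = 7, r3 = -13
step 9: r1 = -34, r2 = 7, r3 = -13
step 10: r1 = -27, r2 = 7, r3 = -13
step 11: r1 = -27, r2 = -7, r3 = -13
The first disagreement with the trace is at step 3, where the value should be r1 = 0.

step 3, r1 = 0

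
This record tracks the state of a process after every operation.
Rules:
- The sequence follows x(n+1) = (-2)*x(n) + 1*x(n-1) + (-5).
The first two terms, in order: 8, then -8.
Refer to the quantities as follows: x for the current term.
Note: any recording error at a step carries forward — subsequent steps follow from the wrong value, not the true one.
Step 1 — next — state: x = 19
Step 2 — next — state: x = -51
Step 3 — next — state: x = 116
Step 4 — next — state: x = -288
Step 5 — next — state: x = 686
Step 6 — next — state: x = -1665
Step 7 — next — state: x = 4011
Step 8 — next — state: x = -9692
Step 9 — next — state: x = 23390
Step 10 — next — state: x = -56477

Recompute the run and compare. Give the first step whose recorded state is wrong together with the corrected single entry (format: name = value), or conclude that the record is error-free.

Recomputing the run from the initial state:
step 1: x = 19
step 2: x = -51
step 3: x = 116
step 4: x = -288
step 5: x = 687
step 6: x = -1667
step 7: x = 4016
step 8: x = -9704
step 9: x = 23419
step 10: x = -56547
The first disagreement with the record is at step 5, where the value should be x = 687.

step 5, x = 687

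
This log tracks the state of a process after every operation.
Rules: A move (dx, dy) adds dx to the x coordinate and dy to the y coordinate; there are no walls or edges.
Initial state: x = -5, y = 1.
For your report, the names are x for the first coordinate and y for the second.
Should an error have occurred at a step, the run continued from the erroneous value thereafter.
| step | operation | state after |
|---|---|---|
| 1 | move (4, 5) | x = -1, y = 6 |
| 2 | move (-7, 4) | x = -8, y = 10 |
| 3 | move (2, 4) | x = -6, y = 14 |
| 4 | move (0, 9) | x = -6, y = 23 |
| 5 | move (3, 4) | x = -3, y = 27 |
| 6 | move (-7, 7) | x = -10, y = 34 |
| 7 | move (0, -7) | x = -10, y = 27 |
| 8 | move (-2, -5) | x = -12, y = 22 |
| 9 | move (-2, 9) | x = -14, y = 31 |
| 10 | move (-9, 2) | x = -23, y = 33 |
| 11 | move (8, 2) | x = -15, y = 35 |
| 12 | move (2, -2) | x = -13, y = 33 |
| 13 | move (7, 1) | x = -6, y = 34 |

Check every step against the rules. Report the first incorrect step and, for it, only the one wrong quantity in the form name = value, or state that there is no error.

Recomputing the run from the initial state:
step 1: x = -1, y = 6
step 2: x = -8, y = 10
step 3: x = -6, y = 14
step 4: x = -6, y = 23
step 5: x = -3, y = 27
step 6: x = -10, y = 34
step 7: x = -10, y = 27
step 8: x = -12, y = 22
step 9: x = -14, y = 31
step 10: x = -23, y = 33
step 11: x = -15, y = 35
step 12: x = -13, y = 33
step 13: x = -6, y = 34
This matches the log at every step.

no error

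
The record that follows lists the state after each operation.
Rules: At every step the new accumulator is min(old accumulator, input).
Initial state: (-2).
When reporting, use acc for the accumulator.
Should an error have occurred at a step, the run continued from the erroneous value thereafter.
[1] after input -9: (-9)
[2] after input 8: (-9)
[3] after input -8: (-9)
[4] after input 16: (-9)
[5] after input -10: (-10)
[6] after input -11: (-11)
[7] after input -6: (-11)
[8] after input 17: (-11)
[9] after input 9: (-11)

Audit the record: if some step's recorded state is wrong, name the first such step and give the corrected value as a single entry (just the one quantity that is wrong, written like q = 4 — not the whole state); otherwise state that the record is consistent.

Recomputing the run from the initial state:
step 1: acc = -9
step 2: acc = -9
step 3: acc = -9
step 4: acc = -9
step 5: acc = -10
step 6: acc = -11
step 7: acc = -11
step 8: acc = -11
step 9: acc = -11
This matches the record at every step.

no error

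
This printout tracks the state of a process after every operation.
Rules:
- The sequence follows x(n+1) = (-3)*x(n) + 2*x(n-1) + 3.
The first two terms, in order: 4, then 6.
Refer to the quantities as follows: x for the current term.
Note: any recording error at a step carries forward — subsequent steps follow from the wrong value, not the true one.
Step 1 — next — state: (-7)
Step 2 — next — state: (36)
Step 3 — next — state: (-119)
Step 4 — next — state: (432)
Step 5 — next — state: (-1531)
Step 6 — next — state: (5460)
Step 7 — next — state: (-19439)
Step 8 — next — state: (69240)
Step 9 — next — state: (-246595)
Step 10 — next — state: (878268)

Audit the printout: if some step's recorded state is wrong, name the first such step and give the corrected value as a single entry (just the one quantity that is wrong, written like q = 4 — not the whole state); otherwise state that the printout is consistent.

Step 1: x = -3*(6) + (2)*(4) + (3) = -7 — confirmed correct.
Step 2: x = -3*(-7) + (2)*(6) + (3) = 36 — consistent with the printout.
Step 3: x = -3*(36) + (2)*(-7) + (3) = -119 — in agreement.
Step 4: x = -3*(-119) + (2)*(36) + (3) = 432 — consistent with the printout.
Step 5: x = -3*(432) + (2)*(-119) + (3) = -1531 — confirmed correct.
Step 6: x = -3*(-1531) + (2)*(432) + (3) = 5460 — consistent with the printout.
Step 7: x = -3*(5460) + (2)*(-1531) + (3) = -19439 — verified.
Step 8: x = -3*(-19439) + (2)*(5460) + (3) = 69240 — same as recorded.
Step 9: x = -3*(69240) + (2)*(-19439) + (3) = -246595 — in agreement.
Step 10: x = -3*(-246595) + (2)*(69240) + (3) = 878268 — agrees with the printout.
The recomputation confirms every line.

no error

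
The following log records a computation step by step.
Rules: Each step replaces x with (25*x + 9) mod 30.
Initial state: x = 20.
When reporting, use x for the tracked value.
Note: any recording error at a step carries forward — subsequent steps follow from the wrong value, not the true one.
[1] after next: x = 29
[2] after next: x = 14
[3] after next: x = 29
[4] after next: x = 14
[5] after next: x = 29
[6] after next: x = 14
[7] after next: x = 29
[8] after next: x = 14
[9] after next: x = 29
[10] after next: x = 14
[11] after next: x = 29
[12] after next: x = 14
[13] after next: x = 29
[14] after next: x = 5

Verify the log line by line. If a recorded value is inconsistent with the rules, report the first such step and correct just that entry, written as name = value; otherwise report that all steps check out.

Step 1: x = (25*20 + 9) mod 30 = 29 — agrees with the log.
Step 2: x = (25*29 + 9) mod 30 = 14 — agrees with the log.
Step 3: x = (25*14 + 9) mod 30 = 29 — confirmed correct.
Step 4: x = (25*29 + 9) mod 30 = 14 — checks out.
Step 5: x = (25*14 + 9) mod 30 = 29 — exactly as logged.
Step 6: x = (25*29 + 9) mod 30 = 14 — verified.
Step 7: x = (25*14 + 9) mod 30 = 29 — matches.
Step 8: x = (25*29 + 9) mod 30 = 14 — same as recorded.
Step 9: x = (25*14 + 9) mod 30 = 29 — confirmed correct.
Step 10: x = (25*29 + 9) mod 30 = 14 — exactly as logged.
Step 11: x = (25*14 + 9) mod 30 = 29 — exactly as logged.
Step 12: x = (25*29 + 9) mod 30 = 14 — matches.
Step 13: x = (25*14 + 9) mod 30 = 29 — exactly as logged.
Step 14: x = (25*29 + 9) mod 30 = 14 — the recorded entry deviates here.
Step 14 is the first one off; corrected, x = 14.

step 14, x = 14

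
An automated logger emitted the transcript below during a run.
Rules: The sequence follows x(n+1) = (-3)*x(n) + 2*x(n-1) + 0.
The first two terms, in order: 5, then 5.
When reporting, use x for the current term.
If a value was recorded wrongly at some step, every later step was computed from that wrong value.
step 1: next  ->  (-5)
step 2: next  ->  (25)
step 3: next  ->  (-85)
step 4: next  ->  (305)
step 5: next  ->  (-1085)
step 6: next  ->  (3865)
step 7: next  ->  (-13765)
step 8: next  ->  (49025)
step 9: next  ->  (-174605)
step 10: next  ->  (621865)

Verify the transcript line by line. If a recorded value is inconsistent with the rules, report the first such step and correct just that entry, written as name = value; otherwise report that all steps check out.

no error

1. x = -3*(5) + (2)*(5) + (0) = -5 (consistent with the transcript)
2. x = -3*(-5) + (2)*(5) + (0) = 25 (checks out)
3. x = -3*(25) + (2)*(-5) + (0) = -85 (matches)
4. x = -3*(-85) + (2)*(25) + (0) = 305 (verified)
5. x = -3*(305) + (2)*(-85) + (0) = -1085 (consistent with the transcript)
6. x = -3*(-1085) + (2)*(305) + (0) = 3865 (consistent with the transcript)
7. x = -3*(3865) + (2)*(-1085) + (0) = -13765 (no discrepancy)
8. x = -3*(-13765) + (2)*(3865) + (0) = 49025 (exactly as logged)
9. x = -3*(49025) + (2)*(-13765) + (0) = -174605 (confirmed correct)
10. x = -3*(-174605) + (2)*(49025) + (0) = 621865 (confirmed correct)
The whole run recomputes cleanly — no discrepancies.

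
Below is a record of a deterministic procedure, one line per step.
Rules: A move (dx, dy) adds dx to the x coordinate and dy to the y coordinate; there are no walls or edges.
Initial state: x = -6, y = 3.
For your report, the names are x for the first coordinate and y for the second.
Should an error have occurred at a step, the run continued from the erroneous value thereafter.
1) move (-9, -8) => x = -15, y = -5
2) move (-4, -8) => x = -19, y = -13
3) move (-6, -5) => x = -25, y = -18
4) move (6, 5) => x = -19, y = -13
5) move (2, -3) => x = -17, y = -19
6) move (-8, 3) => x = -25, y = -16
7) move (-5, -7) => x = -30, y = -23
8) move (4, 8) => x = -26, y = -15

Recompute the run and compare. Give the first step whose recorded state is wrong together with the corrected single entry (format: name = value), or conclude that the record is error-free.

step 5, y = -16

step 1: x = -6 + (-9) = -15, y = 3 + (-8) = -5 -> consistent with the record
step 2: x = -15 + (-4) = -19, y = -5 + (-8) = -13 -> verified
step 3: x = -19 + (-6) = -25, y = -13 + (-5) = -18 -> same as recorded
step 4: x = -25 + (6) = -19, y = -18 + (5) = -13 -> consistent with the record
step 5: x = -19 + (2) = -17, y = -13 + (-3) = -16 -> the recorded entry deviates here
That makes step 5 the first incorrect line — y = -16 is what it should show.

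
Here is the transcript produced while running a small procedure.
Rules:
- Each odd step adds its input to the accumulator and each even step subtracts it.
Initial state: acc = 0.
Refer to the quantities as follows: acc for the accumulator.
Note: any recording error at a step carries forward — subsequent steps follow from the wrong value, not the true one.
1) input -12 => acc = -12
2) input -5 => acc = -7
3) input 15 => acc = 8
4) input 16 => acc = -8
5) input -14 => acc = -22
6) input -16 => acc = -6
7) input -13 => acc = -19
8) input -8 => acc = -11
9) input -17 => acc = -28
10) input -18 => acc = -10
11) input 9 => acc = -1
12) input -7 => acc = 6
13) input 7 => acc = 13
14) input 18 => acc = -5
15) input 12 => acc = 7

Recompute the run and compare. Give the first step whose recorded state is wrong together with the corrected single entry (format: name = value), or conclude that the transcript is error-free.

no error

1. acc = 0 + -12 = -12 (verified)
2. acc = -12 - -5 = -7 (consistent with the transcript)
3. acc = -7 + 15 = 8 (in agreement)
4. acc = 8 - 16 = -8 (matches)
5. acc = -8 + -14 = -22 (checks out)
6. acc = -22 - -16 = -6 (in agreement)
7. acc = -6 + -13 = -19 (in agreement)
8. acc = -19 - -8 = -11 (confirmed correct)
9. acc = -11 + -17 = -28 (in agreement)
10. acc = -28 - -18 = -10 (checks out)
11. acc = -10 + 9 = -1 (matches)
12. acc = -1 - -7 = 6 (consistent with the transcript)
13. acc = 6 + 7 = 13 (consistent with the transcript)
14. acc = 13 - 18 = -5 (agrees with the transcript)
15. acc = -5 + 12 = 7 (confirmed correct)
The recomputation confirms every line.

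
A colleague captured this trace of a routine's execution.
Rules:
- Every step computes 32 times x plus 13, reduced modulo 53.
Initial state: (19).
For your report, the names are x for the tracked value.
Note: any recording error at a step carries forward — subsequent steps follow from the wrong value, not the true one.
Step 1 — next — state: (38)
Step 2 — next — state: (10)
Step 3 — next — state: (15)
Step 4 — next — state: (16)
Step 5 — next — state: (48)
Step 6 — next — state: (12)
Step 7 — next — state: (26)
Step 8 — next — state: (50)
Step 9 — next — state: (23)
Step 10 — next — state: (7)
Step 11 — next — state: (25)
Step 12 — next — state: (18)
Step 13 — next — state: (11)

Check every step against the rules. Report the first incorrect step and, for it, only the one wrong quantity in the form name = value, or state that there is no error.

step 13, x = 6

Recomputing the run from the initial state:
step 1: x = 38
step 2: x = 10
step 3: x = 15
step 4: x = 16
step 5: x = 48
step 6: x = 12
step 7: x = 26
step 8: x = 50
step 9: x = 23
step 10: x = 7
step 11: x = 25
step 12: x = 18
step 13: x = 6
The first disagreement with the trace is at step 13, where the value should be x = 6.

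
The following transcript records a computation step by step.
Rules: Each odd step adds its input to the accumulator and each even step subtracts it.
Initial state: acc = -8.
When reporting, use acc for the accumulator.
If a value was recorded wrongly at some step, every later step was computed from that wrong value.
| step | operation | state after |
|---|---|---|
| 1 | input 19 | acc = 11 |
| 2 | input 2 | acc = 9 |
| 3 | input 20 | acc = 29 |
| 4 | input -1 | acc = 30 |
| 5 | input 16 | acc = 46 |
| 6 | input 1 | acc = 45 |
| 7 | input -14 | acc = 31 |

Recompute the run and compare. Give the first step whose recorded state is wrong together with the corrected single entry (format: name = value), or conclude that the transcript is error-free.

no error

Recomputing the run from the initial state:
step 1: acc = 11
step 2: acc = 9
step 3: acc = 29
step 4: acc = 30
step 5: acc = 46
step 6: acc = 45
step 7: acc = 31
This matches the transcript at every step.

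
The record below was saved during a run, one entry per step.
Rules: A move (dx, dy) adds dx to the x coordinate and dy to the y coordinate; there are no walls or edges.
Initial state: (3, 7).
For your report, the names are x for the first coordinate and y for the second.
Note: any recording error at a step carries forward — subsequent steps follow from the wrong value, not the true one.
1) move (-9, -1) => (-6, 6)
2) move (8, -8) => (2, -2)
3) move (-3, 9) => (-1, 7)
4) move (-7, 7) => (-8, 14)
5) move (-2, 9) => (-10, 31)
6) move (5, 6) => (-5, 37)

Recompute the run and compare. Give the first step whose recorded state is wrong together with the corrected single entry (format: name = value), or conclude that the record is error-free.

Recomputing the run from the initial state:
step 1: x = -6, y = 6
step 2: x = 2, y = -2
step 3: x = -1, y = 7
step 4: x = -8, y = 14
step 5: x = -10, y = 23
step 6: x = -5, y = 29
The first disagreement with the record is at step 5, where the value should be y = 23.

step 5, y = 23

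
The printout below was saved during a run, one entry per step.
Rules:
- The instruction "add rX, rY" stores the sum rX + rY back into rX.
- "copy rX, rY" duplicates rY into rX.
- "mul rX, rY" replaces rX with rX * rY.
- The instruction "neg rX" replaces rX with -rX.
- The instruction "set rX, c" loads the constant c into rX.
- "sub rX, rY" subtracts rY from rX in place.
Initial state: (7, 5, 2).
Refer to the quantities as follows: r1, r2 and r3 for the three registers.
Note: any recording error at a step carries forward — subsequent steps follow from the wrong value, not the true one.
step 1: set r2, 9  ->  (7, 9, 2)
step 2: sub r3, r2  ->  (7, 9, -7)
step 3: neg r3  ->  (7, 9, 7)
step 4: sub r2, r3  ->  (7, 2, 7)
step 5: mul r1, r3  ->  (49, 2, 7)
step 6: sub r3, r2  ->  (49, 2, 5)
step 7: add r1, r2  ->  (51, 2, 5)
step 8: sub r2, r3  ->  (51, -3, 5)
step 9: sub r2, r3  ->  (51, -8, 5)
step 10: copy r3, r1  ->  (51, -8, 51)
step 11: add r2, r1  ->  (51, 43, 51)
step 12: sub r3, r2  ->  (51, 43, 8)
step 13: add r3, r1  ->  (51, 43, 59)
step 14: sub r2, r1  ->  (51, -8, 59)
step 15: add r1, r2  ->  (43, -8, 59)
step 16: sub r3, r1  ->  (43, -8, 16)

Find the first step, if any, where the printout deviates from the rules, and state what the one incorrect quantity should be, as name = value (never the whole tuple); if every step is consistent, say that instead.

step 1: r2 = 9 -> checks out
step 2: r3 = 2 - 9 = -7 -> consistent with the printout
step 3: r3 = -(-7) = 7 -> same as recorded
step 4: r2 = 9 - 7 = 2 -> verified
step 5: r1 = 7 * 7 = 49 -> exactly as logged
step 6: r3 = 7 - 2 = 5 -> same as recorded
step 7: r1 = 49 + 2 = 51 -> exactly as logged
step 8: r2 = 2 - 5 = -3 -> consistent with the printout
step 9: r2 = -3 - 5 = -8 -> checks out
step 10: r3 = 51 -> matches
step 11: r2 = -8 + 51 = 43 -> consistent with the printout
step 12: r3 = 51 - 43 = 8 -> in agreement
step 13: r3 = 8 + 51 = 59 -> exactly as logged
step 14: r2 = 43 - 51 = -8 -> matches
step 15: r1 = 51 + -8 = 43 -> same as recorded
step 16: r3 = 59 - 43 = 16 -> matches
Nothing is out of place; the run is error-free.

no error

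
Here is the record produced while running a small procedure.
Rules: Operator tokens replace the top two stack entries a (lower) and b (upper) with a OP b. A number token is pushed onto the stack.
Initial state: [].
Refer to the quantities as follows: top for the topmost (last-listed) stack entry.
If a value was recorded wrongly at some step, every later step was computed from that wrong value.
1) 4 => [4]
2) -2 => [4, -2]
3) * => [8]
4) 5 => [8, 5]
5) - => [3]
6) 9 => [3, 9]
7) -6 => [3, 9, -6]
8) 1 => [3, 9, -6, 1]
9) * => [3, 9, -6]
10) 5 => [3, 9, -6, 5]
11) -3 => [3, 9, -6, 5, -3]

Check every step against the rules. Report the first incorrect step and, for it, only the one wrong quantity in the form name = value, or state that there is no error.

step 3, top = -8

1. push 4: top = 4 (matches)
2. push -2: top = -2 (in agreement)
3. 4 * -2 = -8 (not what was recorded)
So the first discrepancy is step 3, where the right value is top = -8.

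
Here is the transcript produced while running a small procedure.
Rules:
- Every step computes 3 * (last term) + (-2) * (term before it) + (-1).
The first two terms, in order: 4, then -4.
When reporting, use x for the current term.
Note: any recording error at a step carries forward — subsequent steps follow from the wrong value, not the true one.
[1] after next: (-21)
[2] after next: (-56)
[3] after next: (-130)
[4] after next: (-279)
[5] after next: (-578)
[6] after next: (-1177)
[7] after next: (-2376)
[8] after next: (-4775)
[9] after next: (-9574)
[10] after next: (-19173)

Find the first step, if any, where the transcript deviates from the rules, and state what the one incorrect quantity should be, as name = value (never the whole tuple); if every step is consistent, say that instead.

step 3, x = -127

Step 1: x = 3*(-4) + (-2)*(4) + (-1) = -21 — in agreement.
Step 2: x = 3*(-21) + (-2)*(-4) + (-1) = -56 — no discrepancy.
Step 3: x = 3*(-56) + (-2)*(-21) + (-1) = -127 — first mismatch against the transcript.
First incorrect step: 3; the correct value is x = -127.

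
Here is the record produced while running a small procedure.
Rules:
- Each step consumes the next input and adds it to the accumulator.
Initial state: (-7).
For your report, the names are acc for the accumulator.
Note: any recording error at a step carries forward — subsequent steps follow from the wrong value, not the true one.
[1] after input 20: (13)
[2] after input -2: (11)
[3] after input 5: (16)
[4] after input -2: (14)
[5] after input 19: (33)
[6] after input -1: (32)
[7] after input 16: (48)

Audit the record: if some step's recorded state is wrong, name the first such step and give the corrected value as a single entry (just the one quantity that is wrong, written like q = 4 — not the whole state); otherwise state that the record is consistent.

1. acc = -7 + 20 = 13 (verified)
2. acc = 13 + -2 = 11 (agrees with the record)
3. acc = 11 + 5 = 16 (same as recorded)
4. acc = 16 + -2 = 14 (agrees with the record)
5. acc = 14 + 19 = 33 (in agreement)
6. acc = 33 + -1 = 32 (verified)
7. acc = 32 + 16 = 48 (no discrepancy)
Nothing is out of place; the run is error-free.

no error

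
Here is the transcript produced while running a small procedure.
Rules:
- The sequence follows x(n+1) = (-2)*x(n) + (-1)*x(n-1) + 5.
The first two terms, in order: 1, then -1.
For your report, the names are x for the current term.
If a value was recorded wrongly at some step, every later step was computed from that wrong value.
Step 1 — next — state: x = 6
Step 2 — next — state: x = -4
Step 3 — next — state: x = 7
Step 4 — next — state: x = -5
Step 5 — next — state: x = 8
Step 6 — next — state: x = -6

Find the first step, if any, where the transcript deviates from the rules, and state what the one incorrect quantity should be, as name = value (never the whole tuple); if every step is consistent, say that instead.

Recomputing the run from the initial state:
step 1: x = 6
step 2: x = -6
step 3: x = 11
step 4: x = -11
step 5: x = 16
step 6: x = -16
The first disagreement with the transcript is at step 2, where the value should be x = -6.

step 2, x = -6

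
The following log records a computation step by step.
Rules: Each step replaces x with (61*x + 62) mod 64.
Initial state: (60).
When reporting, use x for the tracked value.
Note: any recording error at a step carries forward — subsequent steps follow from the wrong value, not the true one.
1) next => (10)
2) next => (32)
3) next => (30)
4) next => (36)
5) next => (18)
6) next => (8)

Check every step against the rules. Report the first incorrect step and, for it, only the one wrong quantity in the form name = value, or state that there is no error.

step 1: x = (61*60 + 62) mod 64 = 10 -> exactly as logged
step 2: x = (61*10 + 62) mod 64 = 32 -> no discrepancy
step 3: x = (61*32 + 62) mod 64 = 30 -> checks out
step 4: x = (61*30 + 62) mod 64 = 36 -> exactly as logged
step 5: x = (61*36 + 62) mod 64 = 18 -> agrees with the log
step 6: x = (61*18 + 62) mod 64 = 8 -> agrees with the log
No step deviates from the rules.

no error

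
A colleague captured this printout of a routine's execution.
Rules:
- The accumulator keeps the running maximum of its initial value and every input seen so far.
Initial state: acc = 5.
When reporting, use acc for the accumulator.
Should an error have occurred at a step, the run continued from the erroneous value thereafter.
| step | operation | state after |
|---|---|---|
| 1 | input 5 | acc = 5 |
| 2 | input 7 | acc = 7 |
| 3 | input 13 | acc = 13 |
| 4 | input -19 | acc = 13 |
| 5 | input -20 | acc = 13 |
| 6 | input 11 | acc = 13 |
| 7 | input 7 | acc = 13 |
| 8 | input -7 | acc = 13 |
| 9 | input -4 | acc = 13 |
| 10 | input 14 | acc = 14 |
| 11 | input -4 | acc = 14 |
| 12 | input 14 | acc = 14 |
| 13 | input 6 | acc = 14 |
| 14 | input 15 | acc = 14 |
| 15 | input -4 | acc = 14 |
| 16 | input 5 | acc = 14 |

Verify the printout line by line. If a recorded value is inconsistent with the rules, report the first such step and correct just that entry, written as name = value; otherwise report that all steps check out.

Step 1: acc = max(5, 5) = 5 — confirmed correct.
Step 2: acc = max(5, 7) = 7 — same as recorded.
Step 3: acc = max(7, 13) = 13 — matches.
Step 4: acc = max(13, -19) = 13 — exactly as logged.
Step 5: acc = max(13, -20) = 13 — matches.
Step 6: acc = max(13, 11) = 13 — same as recorded.
Step 7: acc = max(13, 7) = 13 — in agreement.
Step 8: acc = max(13, -7) = 13 — exactly as logged.
Step 9: acc = max(13, -4) = 13 — agrees with the printout.
Step 10: acc = max(13, 14) = 14 — in agreement.
Step 11: acc = max(14, -4) = 14 — confirmed correct.
Step 12: acc = max(14, 14) = 14 — in agreement.
Step 13: acc = max(14, 6) = 14 — in agreement.
Step 14: acc = max(14, 15) = 15 — the recorded entry deviates here.
That makes step 14 the first incorrect line — acc = 15 is what it should show.

step 14, acc = 15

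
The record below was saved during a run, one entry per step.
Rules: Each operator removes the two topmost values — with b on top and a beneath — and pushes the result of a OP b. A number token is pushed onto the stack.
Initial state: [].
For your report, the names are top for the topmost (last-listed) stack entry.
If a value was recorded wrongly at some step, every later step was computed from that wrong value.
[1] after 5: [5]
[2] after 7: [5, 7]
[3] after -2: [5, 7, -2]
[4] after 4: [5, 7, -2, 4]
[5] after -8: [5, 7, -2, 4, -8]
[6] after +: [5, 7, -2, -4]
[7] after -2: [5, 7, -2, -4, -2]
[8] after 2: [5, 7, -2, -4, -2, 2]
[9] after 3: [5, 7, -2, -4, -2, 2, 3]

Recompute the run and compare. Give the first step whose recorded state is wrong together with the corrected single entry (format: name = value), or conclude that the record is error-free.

Recomputing the run from the initial state:
step 1: [5]
step 2: [5, 7]
step 3: [5, 7, -2]
step 4: [5, 7, -2, 4]
step 5: [5, 7, -2, 4, -8]
step 6: [5, 7, -2, -4]
step 7: [5, 7, -2, -4, -2]
step 8: [5, 7, -2, -4, -2, 2]
step 9: [5, 7, -2, -4, -2, 2, 3]
This matches the record at every step.

no error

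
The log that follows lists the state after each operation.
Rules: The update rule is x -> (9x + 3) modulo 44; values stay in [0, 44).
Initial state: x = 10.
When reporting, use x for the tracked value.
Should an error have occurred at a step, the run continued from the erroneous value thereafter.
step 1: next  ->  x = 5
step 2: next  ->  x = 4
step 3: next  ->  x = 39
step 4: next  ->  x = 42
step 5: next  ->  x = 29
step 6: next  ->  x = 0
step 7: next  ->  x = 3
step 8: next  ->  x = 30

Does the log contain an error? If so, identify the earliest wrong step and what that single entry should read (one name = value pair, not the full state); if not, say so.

step 4, x = 2

step 1: x = (9*10 + 3) mod 44 = 5 -> exactly as logged
step 2: x = (9*5 + 3) mod 44 = 4 -> checks out
step 3: x = (9*4 + 3) mod 44 = 39 -> exactly as logged
step 4: x = (9*39 + 3) mod 44 = 2 -> not what was recorded
The earliest wrong entry is at step 4: it should read x = 2.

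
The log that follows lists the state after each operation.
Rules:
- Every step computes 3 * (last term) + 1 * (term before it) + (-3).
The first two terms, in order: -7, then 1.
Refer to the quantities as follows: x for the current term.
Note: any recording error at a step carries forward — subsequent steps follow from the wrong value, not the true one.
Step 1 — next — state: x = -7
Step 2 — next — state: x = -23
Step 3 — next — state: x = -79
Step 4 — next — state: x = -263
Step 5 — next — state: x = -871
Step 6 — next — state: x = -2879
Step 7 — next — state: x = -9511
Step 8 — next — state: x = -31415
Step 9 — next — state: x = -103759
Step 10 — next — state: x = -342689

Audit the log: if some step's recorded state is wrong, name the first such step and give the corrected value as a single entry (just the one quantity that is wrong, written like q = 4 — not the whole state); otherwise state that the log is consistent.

step 10, x = -342695

step 1: x = 3*(1) + (1)*(-7) + (-3) = -7 -> in agreement
step 2: x = 3*(-7) + (1)*(1) + (-3) = -23 -> matches
step 3: x = 3*(-23) + (1)*(-7) + (-3) = -79 -> no discrepancy
step 4: x = 3*(-79) + (1)*(-23) + (-3) = -263 -> matches
step 5: x = 3*(-263) + (1)*(-79) + (-3) = -871 -> confirmed correct
step 6: x = 3*(-871) + (1)*(-263) + (-3) = -2879 -> no discrepancy
step 7: x = 3*(-2879) + (1)*(-871) + (-3) = -9511 -> in agreement
step 8: x = 3*(-9511) + (1)*(-2879) + (-3) = -31415 -> matches
step 9: x = 3*(-31415) + (1)*(-9511) + (-3) = -103759 -> exactly as logged
step 10: x = 3*(-103759) + (1)*(-31415) + (-3) = -342695 -> not what was recorded
So the first discrepancy is step 10, where the right value is x = -342695.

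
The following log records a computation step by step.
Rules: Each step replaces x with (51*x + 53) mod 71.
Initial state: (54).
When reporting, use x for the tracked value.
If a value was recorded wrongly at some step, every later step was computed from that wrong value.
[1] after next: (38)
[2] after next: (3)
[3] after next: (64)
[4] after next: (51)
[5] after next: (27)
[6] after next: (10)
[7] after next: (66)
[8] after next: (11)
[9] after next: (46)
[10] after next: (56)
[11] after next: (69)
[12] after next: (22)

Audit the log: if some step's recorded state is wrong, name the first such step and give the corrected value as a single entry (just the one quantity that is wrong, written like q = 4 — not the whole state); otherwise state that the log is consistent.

no error

Step 1: x = (51*54 + 53) mod 71 = 38 — in agreement.
Step 2: x = (51*38 + 53) mod 71 = 3 — checks out.
Step 3: x = (51*3 + 53) mod 71 = 64 — verified.
Step 4: x = (51*64 + 53) mod 71 = 51 — consistent with the log.
Step 5: x = (51*51 + 53) mod 71 = 27 — consistent with the log.
Step 6: x = (51*27 + 53) mod 71 = 10 — no discrepancy.
Step 7: x = (51*10 + 53) mod 71 = 66 — matches.
Step 8: x = (51*66 + 53) mod 71 = 11 — in agreement.
Step 9: x = (51*11 + 53) mod 71 = 46 — consistent with the log.
Step 10: x = (51*46 + 53) mod 71 = 56 — in agreement.
Step 11: x = (51*56 + 53) mod 71 = 69 — in agreement.
Step 12: x = (51*69 + 53) mod 71 = 22 — exactly as logged.
The recomputation confirms every line.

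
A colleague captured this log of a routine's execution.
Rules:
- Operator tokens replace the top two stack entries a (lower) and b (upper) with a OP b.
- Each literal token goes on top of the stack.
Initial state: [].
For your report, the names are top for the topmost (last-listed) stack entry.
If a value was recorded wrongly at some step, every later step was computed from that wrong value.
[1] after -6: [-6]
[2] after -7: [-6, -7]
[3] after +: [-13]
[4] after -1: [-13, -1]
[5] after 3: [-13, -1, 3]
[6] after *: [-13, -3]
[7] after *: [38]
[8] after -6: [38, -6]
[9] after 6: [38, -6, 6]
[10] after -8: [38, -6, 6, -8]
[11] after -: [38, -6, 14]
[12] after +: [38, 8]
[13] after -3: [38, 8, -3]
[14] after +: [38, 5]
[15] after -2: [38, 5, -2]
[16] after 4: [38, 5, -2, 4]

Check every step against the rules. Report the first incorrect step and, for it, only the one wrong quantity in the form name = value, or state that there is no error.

Recomputing the run from the initial state:
step 1: [-6]
step 2: [-6, -7]
step 3: [-13]
step 4: [-13, -1]
step 5: [-13, -1, 3]
step 6: [-13, -3]
step 7: [39]
step 8: [39, -6]
step 9: [39, -6, 6]
step 10: [39, -6, 6, -8]
step 11: [39, -6, 14]
step 12: [39, 8]
step 13: [39, 8, -3]
step 14: [39, 5]
step 15: [39, 5, -2]
step 16: [39, 5, -2, 4]
The first disagreement with the log is at step 7, where the value should be top = 39.

step 7, top = 39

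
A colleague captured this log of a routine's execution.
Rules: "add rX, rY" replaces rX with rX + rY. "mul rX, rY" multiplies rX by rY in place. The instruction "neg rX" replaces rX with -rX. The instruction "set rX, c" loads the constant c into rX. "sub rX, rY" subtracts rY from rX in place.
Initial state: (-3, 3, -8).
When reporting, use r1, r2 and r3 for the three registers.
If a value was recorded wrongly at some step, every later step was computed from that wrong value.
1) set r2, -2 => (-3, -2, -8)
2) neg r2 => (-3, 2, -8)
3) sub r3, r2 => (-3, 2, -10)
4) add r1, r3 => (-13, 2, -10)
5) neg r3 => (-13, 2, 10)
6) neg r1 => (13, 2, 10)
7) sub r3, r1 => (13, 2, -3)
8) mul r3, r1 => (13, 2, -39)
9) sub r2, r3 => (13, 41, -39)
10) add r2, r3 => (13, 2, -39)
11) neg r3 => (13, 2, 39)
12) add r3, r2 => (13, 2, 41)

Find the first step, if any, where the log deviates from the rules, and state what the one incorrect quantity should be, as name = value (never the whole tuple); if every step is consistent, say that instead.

Recomputing the run from the initial state:
step 1: r1 = -3, r2 = -2, r3 = -8
step 2: r1 = -3, r2 = 2, r3 = -8
step 3: r1 = -3, r2 = 2, r3 = -10
step 4: r1 = -13, r2 = 2, r3 = -10
step 5: r1 = -13, r2 = 2, r3 = 10
step 6: r1 = 13, r2 = 2, r3 = 10
step 7: r1 = 13, r2 = 2, r3 = -3
step 8: r1 = 13, r2 = 2, r3 = -39
step 9: r1 = 13, r2 = 41, r3 = -39
step 10: r1 = 13, r2 = 2, r3 = -39
step 11: r1 = 13, r2 = 2, r3 = 39
step 12: r1 = 13, r2 = 2, r3 = 41
This matches the log at every step.

no error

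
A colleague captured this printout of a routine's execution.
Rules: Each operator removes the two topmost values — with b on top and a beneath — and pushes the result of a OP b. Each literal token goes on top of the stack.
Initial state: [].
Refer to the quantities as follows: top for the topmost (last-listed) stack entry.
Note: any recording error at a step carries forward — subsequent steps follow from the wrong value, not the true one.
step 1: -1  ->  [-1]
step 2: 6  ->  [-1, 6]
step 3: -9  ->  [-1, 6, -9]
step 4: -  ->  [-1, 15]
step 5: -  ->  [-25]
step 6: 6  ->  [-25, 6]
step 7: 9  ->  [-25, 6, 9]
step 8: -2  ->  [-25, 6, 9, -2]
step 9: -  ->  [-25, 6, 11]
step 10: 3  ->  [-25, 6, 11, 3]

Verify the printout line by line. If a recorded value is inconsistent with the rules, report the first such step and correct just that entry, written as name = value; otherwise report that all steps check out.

step 5, top = -16

1. push -1: top = -1 (exactly as logged)
2. push 6: top = 6 (matches)
3. push -9: top = -9 (verified)
4. 6 - -9 = 15 (verified)
5. -1 - 15 = -16 (the printout has a different value)
Step 5 is the first one off; corrected, top = -16.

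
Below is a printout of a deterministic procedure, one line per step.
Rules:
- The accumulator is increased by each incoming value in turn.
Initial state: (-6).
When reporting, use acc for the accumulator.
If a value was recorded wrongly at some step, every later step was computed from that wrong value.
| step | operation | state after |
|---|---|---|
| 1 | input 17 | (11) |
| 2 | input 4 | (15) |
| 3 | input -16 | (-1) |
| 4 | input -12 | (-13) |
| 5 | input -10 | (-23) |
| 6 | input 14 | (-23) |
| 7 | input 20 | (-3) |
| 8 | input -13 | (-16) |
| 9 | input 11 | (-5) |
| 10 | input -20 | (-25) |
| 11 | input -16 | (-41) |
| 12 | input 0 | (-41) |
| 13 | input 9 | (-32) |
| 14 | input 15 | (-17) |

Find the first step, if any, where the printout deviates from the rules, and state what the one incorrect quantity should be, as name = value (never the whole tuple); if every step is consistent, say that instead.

1. acc = -6 + 17 = 11 (same as recorded)
2. acc = 11 + 4 = 15 (confirmed correct)
3. acc = 15 + -16 = -1 (consistent with the printout)
4. acc = -1 + -12 = -13 (same as recorded)
5. acc = -13 + -10 = -23 (confirmed correct)
6. acc = -23 + 14 = -9 (the printout has a different value)
So the first discrepancy is step 6, where the right value is acc = -9.

step 6, acc = -9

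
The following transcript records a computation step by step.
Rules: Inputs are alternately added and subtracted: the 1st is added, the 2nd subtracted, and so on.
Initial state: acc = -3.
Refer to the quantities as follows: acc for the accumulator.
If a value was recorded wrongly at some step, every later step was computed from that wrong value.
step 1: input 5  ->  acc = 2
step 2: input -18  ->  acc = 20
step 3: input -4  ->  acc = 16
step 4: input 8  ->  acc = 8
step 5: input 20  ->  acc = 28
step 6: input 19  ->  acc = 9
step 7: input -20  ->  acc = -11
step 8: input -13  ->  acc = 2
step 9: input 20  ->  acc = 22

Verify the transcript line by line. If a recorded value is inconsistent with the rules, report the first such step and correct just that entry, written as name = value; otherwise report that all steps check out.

step 1: acc = -3 + 5 = 2 -> agrees with the transcript
step 2: acc = 2 - -18 = 20 -> matches
step 3: acc = 20 + -4 = 16 -> no discrepancy
step 4: acc = 16 - 8 = 8 -> in agreement
step 5: acc = 8 + 20 = 28 -> exactly as logged
step 6: acc = 28 - 19 = 9 -> checks out
step 7: acc = 9 + -20 = -11 -> no discrepancy
step 8: acc = -11 - -13 = 2 -> confirmed correct
step 9: acc = 2 + 20 = 22 -> checks out
The whole run recomputes cleanly — no discrepancies.

no error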